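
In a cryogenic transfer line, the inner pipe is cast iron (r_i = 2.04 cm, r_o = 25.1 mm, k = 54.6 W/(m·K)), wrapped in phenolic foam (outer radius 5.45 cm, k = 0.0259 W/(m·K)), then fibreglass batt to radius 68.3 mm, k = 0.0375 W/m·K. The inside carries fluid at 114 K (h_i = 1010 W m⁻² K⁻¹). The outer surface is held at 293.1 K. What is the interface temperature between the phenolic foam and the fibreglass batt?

Series thermal resistances, inner to outer:
  R'_conv,in = 1/(2πr h) = 1/(2π·0.0204·1010) = 0.007724 m·K/W
  R'_cast iron = ln(0.0251/0.0204)/(2πk) = 0.2073/(2π·54.6) = 6.044×10^-4 m·K/W
  R'_phenolic foam = ln(0.0545/0.0251)/(2πk) = 0.7753/(2π·0.0259) = 4.764 m·K/W
  R'_fibreglass batt = ln(0.0683/0.0545)/(2πk) = 0.2257/(2π·0.0375) = 0.9579 m·K/W
ΣR = 0.007724 + 6.044×10^-4 + 4.764 + 0.9579 = 5.730 m·K/W
Q' = ΔT/ΣR = (114 K − 293.1 K)/5.730 = -31.26 W/m
From the inner boundary to the phenolic foam/fibreglass batt interface, ΣR_partial = 4.772 m·K/W.
T_interface = T_in − Q'·ΣR_partial = 114 K − (-31.26)(4.772) = 263.2 K

T = 263.2 K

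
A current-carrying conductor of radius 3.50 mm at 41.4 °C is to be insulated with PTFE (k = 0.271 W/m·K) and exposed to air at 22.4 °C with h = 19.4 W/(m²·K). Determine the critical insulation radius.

r_cr = 1.40 cm

For a cylinder, r_cr = k_ins/h = 0.271/19.4 = 0.0140 m = 1.40 cm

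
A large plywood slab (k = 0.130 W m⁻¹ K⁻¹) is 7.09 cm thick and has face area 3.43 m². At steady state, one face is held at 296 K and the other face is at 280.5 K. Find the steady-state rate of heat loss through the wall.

Q = kA·ΔT/L = 0.130 × 3.43 × |296 K − 280.5 K| / 0.0709 = 97.5 W

Q = 97.5 W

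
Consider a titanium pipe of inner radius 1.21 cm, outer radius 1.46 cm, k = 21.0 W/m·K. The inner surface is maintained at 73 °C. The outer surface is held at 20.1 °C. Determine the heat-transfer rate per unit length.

Q' = 2πk·ΔT/ln(r₂/r₁) = 2π × 21.0 × 52.9 / ln(0.0146/0.0121) = 37200 W/m

Q' = 37200 W/m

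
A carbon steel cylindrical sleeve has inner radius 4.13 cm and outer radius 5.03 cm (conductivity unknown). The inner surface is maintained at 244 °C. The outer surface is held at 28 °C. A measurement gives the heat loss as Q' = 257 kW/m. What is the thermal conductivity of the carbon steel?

k = 37.3 W/m·K

ΣR = ΔT/Q' = |244 − 28|/2.57×10^5 = 8.405×10^-4 m·K/W
ln(r₂/r₁)/(2πk) = 8.405×10^-4 ⇒ k = 0.1971/(2π·8.405×10^-4) = 37.3 W/m·K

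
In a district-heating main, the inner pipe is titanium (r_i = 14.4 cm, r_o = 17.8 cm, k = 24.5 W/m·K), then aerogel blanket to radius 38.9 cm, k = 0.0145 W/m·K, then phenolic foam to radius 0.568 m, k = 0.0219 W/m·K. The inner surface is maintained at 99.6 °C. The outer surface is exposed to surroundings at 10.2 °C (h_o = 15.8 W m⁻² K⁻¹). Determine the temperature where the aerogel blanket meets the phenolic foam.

T = 32.0 °C

Series thermal resistances, inner to outer:
  R'_titanium = ln(0.178/0.144)/(2πk) = 0.2120/(2π·24.5) = 0.001377 m·K/W
  R'_aerogel blanket = ln(0.389/0.178)/(2πk) = 0.7818/(2π·0.0145) = 8.581 m·K/W
  R'_phenolic foam = ln(0.568/0.389)/(2πk) = 0.3785/(2π·0.0219) = 2.751 m·K/W
  R'_conv,out = 1/(2πr h) = 1/(2π·0.568·15.8) = 0.01773 m·K/W
ΣR = 0.001377 + 8.581 + 2.751 + 0.01773 = 11.35 m·K/W
Q' = ΔT/ΣR = (99.6 °C − 10.2 °C)/11.35 = 7.877 W/m
From the inner boundary to the aerogel blanket/phenolic foam interface, ΣR_partial = 8.582 m·K/W.
T_interface = T_in − Q'·ΣR_partial = 99.6 °C − (7.877)(8.582) = 32.0 °C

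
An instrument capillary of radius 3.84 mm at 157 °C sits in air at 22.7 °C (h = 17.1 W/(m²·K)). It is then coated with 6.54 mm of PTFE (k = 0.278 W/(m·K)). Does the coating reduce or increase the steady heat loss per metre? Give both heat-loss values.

Critical radius for a cylinder: r_cr = k/h = 0.0163 m = 1.63 cm.
Outer radius after coating: r₂ = 0.00384 + 0.00654 = 0.01038 m.
Since r₁ < r_cr and r₂ ≤ r_cr, the coating moves toward the maximum at r_cr — heat loss rises.
Bare: R = 1/(2πr₁h) = 2.424 m·K/W; Q = 134.3/2.424 = 55.4 W/m.
Coated: R = R_cond + R_conv = 1.466 m·K/W; Q = 134.3/1.466 = 91.6 W/m.

increases: 55.4 → 91.6 W/m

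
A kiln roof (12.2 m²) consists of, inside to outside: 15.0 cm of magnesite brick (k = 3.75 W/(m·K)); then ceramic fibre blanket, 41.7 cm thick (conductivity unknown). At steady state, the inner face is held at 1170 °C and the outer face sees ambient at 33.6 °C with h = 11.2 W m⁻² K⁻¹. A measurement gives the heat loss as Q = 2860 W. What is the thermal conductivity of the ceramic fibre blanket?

ΣR = ΔT/Q = |1170 − 33.6|/2860 = 0.3973 K/W
Known resistances:
  R_magnesite brick = L/(kA) = 0.150/(3.75·12.2) = 0.003279 K/W
  R_conv,out = 1/(hA) = 1/(11.2·12.2) = 0.007319 K/W
R_ceramic fibre blanket = ΣR − ΣR_known = 0.3973 − 0.01060 = 0.3867 K/W
L/(kA) = 0.3867 ⇒ k = 0.417/(0.3867·12.2) = 0.0884 W/m·K

k = 0.0884 W/m·K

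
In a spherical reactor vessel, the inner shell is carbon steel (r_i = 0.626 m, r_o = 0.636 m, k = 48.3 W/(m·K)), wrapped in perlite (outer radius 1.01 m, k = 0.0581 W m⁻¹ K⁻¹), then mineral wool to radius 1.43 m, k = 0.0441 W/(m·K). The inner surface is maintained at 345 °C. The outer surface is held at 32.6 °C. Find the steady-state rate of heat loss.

Q = 236 W

Resistance network (inner→outer):
  R_carbon steel = (1/0.626 − 1/0.636)/(4πk) = 0.02512/(4π·48.3) = 4.138×10^-5 K/W
  R_perlite = (1/0.636 − 1/1.01)/(4πk) = 0.5822/(4π·0.0581) = 0.7975 K/W
  R_mineral wool = (1/1.01 − 1/1.43)/(4πk) = 0.2908/(4π·0.0441) = 0.5247 K/W
ΣR = 4.138×10^-5 + 0.7975 + 0.5247 = 1.322 K/W
Q = ΔT/ΣR = (345 °C − 32.6 °C)/1.322 = 236 W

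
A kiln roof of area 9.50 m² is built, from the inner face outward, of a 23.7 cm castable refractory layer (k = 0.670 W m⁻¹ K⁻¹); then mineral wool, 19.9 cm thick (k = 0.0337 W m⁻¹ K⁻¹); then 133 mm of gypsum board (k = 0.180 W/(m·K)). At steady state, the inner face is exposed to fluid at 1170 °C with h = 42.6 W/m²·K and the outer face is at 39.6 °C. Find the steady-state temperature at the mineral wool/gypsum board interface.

T = 159 °C

Treat each layer as a resistance in series:
  R_conv,in = 1/(hA) = 1/(42.6·9.50) = 0.002471 K/W
  R_castable refractory = L/(kA) = 0.237/(0.670·9.50) = 0.03723 K/W
  R_mineral wool = L/(kA) = 0.199/(0.0337·9.50) = 0.6216 K/W
  R_gypsum board = L/(kA) = 0.133/(0.180·9.50) = 0.07778 K/W
ΣR = 0.002471 + 0.03723 + 0.6216 + 0.07778 = 0.7391 K/W
Q = ΔT/ΣR = (1170 °C − 39.6 °C)/0.7391 = 1529 W
From the inner boundary to the mineral wool/gypsum board interface, ΣR_partial = 0.6613 K/W.
T_interface = T_in − Q·ΣR_partial = 1170 °C − (1529)(0.6613) = 159 °C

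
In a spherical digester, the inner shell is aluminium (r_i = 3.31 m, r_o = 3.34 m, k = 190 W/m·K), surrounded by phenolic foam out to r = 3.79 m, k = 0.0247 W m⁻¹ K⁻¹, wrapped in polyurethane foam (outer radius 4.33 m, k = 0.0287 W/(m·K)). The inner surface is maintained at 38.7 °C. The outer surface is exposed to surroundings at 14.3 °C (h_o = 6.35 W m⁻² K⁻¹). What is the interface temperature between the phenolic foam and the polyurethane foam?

T = 25.2 °C

Resistance network (inner→outer):
  R_aluminium = (1/3.31 − 1/3.34)/(4πk) = 0.002714/(4π·190) = 1.137×10^-6 K/W
  R_phenolic foam = (1/3.34 − 1/3.79)/(4πk) = 0.03555/(4π·0.0247) = 0.1145 K/W
  R_polyurethane foam = (1/3.79 − 1/4.33)/(4πk) = 0.03291/(4π·0.0287) = 0.09124 K/W
  R_conv,out = 1/(4πr²h) = 1/(4π·4.33²·6.35) = 6.684×10^-4 K/W
ΣR = 1.137×10^-6 + 0.1145 + 0.09124 + 6.684×10^-4 = 0.2064 K/W
Q = ΔT/ΣR = (38.7 °C − 14.3 °C)/0.2064 = 118.2 W
From the inner boundary to the phenolic foam/polyurethane foam interface, ΣR_partial = 0.1145 K/W.
T_interface = T_in − Q·ΣR_partial = 38.7 °C − (118.2)(0.1145) = 25.2 °C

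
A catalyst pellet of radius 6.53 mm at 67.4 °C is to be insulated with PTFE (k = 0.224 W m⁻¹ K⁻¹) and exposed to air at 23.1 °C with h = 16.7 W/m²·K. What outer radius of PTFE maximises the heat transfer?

For a sphere, r_cr = 2k_ins/h = 2·0.224/16.7 = 0.0268 m = 2.68 cm

r_cr = 2.68 cm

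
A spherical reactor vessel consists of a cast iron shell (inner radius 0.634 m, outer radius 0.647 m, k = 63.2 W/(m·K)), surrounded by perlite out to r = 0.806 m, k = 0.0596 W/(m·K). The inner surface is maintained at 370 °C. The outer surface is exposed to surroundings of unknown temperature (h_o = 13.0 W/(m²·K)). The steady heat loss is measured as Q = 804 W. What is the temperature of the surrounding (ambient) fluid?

Sum the resistances:
  R_cast iron = (1/0.634 − 1/0.647)/(4πk) = 0.03169/(4π·63.2) = 3.990×10^-5 K/W
  R_perlite = (1/0.647 − 1/0.806)/(4πk) = 0.3049/(4π·0.0596) = 0.4071 K/W
  R_conv,out = 1/(4πr²h) = 1/(4π·0.806²·13.0) = 0.009423 K/W
ΣR = 0.4166 K/W
ΔT = Q·ΣR = 804 × 0.4166 = 334.9 K
Heat flows outward, so T_out = T_in − ΔT = 370 − 334.9 = 35.1 °C

T_out = 35.1 °C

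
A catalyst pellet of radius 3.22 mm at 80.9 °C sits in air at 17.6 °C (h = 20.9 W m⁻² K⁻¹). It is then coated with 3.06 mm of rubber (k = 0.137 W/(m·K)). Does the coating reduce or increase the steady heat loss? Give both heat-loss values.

increases: 0.172 → 0.343 W

Critical radius for a sphere: r_cr = 2k/h = 0.0131 m = 1.31 cm.
Outer radius after coating: r₂ = 0.00322 + 0.00306 = 0.00628 m.
Since r₁ < r_cr and r₂ ≤ r_cr, the coating moves toward the maximum at r_cr — heat loss rises.
Bare: R = 1/(4πr₁²h) = 367.2 K/W; Q = 63.3/367.2 = 0.172 W.
Coated: R = R_cond + R_conv = 184.4 K/W; Q = 63.3/184.4 = 0.343 W.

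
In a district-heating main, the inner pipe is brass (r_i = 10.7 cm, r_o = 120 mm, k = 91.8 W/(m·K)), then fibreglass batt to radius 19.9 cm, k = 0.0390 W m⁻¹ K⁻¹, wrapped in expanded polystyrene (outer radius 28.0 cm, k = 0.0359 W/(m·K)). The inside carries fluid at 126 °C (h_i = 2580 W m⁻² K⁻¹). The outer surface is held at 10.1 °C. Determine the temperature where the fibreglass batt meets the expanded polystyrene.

Treat each layer as a resistance in series:
  R'_conv,in = 1/(2πr h) = 1/(2π·0.107·2580) = 5.765×10^-4 m·K/W
  R'_brass = ln(0.120/0.107)/(2πk) = 0.1147/(2π·91.8) = 1.988×10^-4 m·K/W
  R'_fibreglass batt = ln(0.199/0.120)/(2πk) = 0.5058/(2π·0.0390) = 2.064 m·K/W
  R'_expanded polystyrene = ln(0.280/0.199)/(2πk) = 0.3415/(2π·0.0359) = 1.514 m·K/W
ΣR = 5.765×10^-4 + 1.988×10^-4 + 2.064 + 1.514 = 3.579 m·K/W
Q' = ΔT/ΣR = (126 °C − 10.1 °C)/3.579 = 32.38 W/m
From the inner boundary to the fibreglass batt/expanded polystyrene interface, ΣR_partial = 2.065 m·K/W.
T_interface = T_in − Q'·ΣR_partial = 126 °C − (32.38)(2.065) = 59.1 °C

T = 59.1 °C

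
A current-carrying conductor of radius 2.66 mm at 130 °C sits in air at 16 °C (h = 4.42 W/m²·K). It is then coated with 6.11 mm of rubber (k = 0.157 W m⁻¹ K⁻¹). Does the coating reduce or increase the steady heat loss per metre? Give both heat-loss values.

increases: 8.42 → 21.4 W/m

Critical radius for a cylinder: r_cr = k/h = 0.0355 m = 3.55 cm.
Outer radius after coating: r₂ = 0.00266 + 0.00611 = 0.00877 m.
Since r₁ < r_cr and r₂ ≤ r_cr, the coating moves toward the maximum at r_cr — heat loss rises.
Bare: R = 1/(2πr₁h) = 13.54 m·K/W; Q = 114/13.54 = 8.42 W/m.
Coated: R = R_cond + R_conv = 5.315 m·K/W; Q = 114/5.315 = 21.4 W/m.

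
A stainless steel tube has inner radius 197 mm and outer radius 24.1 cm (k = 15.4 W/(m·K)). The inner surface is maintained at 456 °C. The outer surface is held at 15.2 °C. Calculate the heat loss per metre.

Q' = 2πk·ΔT/ln(r₂/r₁) = 2π × 15.4 × 440.8 / ln(0.241/0.197) = 2.12×10^5 W/m

Q' = 212 kW/m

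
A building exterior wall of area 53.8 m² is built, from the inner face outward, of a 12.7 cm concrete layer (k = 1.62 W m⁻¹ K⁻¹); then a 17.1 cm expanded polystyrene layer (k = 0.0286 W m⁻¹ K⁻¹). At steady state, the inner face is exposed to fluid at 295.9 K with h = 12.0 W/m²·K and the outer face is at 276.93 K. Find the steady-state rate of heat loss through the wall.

Series thermal resistances, inner to outer:
  R_conv,in = 1/(hA) = 1/(12.0·53.8) = 0.001549 K/W
  R_concrete = L/(kA) = 0.127/(1.62·53.8) = 0.001457 K/W
  R_expanded polystyrene = L/(kA) = 0.171/(0.0286·53.8) = 0.1111 K/W
ΣR = 0.001549 + 0.001457 + 0.1111 = 0.1141 K/W
Q = ΔT/ΣR = (295.9 K − 276.93 K)/0.1141 = 166 W

Q = 166 W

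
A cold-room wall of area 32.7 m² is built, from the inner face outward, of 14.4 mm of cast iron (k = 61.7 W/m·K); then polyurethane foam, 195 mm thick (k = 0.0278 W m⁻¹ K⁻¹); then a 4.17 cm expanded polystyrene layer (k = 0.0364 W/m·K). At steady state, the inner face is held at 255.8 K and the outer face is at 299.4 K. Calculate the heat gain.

Resistance network (inner→outer):
  R_cast iron = L/(kA) = 0.0144/(61.7·32.7) = 7.137×10^-6 K/W
  R_polyurethane foam = L/(kA) = 0.195/(0.0278·32.7) = 0.2145 K/W
  R_expanded polystyrene = L/(kA) = 0.0417/(0.0364·32.7) = 0.03503 K/W
ΣR = 7.137×10^-6 + 0.2145 + 0.03503 = 0.2495 K/W
Q = ΔT/ΣR = (255.8 K − 299.4 K)/0.2495 = -175 W
(Negative Q ⇒ heat flows inward; heat gain = 175 W.)

Q = 175 W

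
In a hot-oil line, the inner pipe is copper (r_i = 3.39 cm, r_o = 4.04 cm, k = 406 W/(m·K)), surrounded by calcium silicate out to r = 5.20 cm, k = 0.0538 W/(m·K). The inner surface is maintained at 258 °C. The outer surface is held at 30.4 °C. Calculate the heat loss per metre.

Series thermal resistances, inner to outer:
  R'_copper = ln(0.0404/0.0339)/(2πk) = 0.1754/(2π·406) = 6.876×10^-5 m·K/W
  R'_calcium silicate = ln(0.0520/0.0404)/(2πk) = 0.2524/(2π·0.0538) = 0.7467 m·K/W
ΣR = 6.876×10^-5 + 0.7467 = 0.7468 m·K/W
Q' = ΔT/ΣR = (258 °C − 30.4 °C)/0.7468 = 305 W/m

Q' = 305 W/m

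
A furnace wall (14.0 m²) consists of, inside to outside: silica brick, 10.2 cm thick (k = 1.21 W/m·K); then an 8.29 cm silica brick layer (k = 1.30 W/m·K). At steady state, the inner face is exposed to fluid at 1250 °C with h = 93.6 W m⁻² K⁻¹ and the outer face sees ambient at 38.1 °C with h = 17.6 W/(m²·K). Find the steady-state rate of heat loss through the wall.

Q = 78.7 kW

Treat each layer as a resistance in series:
  R_conv,in = 1/(hA) = 1/(93.6·14.0) = 7.631×10^-4 K/W
  R_silica brick = L/(kA) = 0.102/(1.21·14.0) = 0.006021 K/W
  R_silica brick = L/(kA) = 0.0829/(1.30·14.0) = 0.004555 K/W
  R_conv,out = 1/(hA) = 1/(17.6·14.0) = 0.004058 K/W
ΣR = 7.631×10^-4 + 0.006021 + 0.004555 + 0.004058 = 0.01540 K/W
Q = ΔT/ΣR = (1250 °C − 38.1 °C)/0.01540 = 78700 W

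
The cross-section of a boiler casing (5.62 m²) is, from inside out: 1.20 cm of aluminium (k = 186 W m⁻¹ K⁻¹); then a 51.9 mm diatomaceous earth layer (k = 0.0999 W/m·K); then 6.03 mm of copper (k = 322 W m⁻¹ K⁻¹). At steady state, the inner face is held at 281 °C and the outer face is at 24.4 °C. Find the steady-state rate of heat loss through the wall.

Q = 2780 W

Treat each layer as a resistance in series:
  R_aluminium = L/(kA) = 0.0120/(186·5.62) = 1.148×10^-5 K/W
  R_diatomaceous earth = L/(kA) = 0.0519/(0.0999·5.62) = 0.09244 K/W
  R_copper = L/(kA) = 0.00603/(322·5.62) = 3.332×10^-6 K/W
ΣR = 1.148×10^-5 + 0.09244 + 3.332×10^-6 = 0.09245 K/W
Q = ΔT/ΣR = (281 °C − 24.4 °C)/0.09245 = 2780 W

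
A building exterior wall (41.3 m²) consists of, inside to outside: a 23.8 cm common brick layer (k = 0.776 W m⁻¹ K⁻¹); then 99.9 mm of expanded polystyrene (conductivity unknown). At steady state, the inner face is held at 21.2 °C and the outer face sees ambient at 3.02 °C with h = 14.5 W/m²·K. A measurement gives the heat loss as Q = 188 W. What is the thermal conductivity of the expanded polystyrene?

k = 0.0276 W/m·K

ΣR = ΔT/Q = |21.2 − 3.02|/188 = 0.09670 K/W
Known resistances:
  R_common brick = L/(kA) = 0.238/(0.776·41.3) = 0.007426 K/W
  R_conv,out = 1/(hA) = 1/(14.5·41.3) = 0.001670 K/W
R_expanded polystyrene = ΣR − ΣR_known = 0.09670 − 0.009096 = 0.08760 K/W
L/(kA) = 0.08760 ⇒ k = 0.0999/(0.08760·41.3) = 0.0276 W/m·K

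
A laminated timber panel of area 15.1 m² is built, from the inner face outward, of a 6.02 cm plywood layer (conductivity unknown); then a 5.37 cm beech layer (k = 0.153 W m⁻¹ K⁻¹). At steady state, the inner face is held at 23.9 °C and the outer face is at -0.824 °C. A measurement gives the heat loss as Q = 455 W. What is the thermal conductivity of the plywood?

ΣR = ΔT/Q = |23.9 − -0.824|/455 = 0.05434 K/W
Known resistances:
  R_beech = L/(kA) = 0.0537/(0.153·15.1) = 0.02324 K/W
R_plywood = ΣR − ΣR_known = 0.05434 − 0.02324 = 0.03110 K/W
L/(kA) = 0.03110 ⇒ k = 0.0602/(0.03110·15.1) = 0.128 W/m·K

k = 0.128 W/m·K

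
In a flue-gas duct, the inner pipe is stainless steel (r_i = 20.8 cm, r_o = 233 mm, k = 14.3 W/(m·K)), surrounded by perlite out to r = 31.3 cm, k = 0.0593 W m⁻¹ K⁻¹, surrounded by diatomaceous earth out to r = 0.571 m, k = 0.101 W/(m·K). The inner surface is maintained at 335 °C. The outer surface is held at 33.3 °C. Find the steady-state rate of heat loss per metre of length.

Q' = 173 W/m

Series thermal resistances, inner to outer:
  R'_stainless steel = ln(0.233/0.208)/(2πk) = 0.1135/(2π·14.3) = 0.001263 m·K/W
  R'_perlite = ln(0.313/0.233)/(2πk) = 0.2952/(2π·0.0593) = 0.7922 m·K/W
  R'_diatomaceous earth = ln(0.571/0.313)/(2πk) = 0.6012/(2π·0.101) = 0.9473 m·K/W
ΣR = 0.001263 + 0.7922 + 0.9473 = 1.741 m·K/W
Q' = ΔT/ΣR = (335 °C − 33.3 °C)/1.741 = 173 W/m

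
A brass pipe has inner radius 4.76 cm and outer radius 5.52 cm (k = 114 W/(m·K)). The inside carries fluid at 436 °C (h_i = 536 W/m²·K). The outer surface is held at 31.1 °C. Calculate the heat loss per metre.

Resistance network (inner→outer):
  R'_conv,in = 1/(2πr h) = 1/(2π·0.0476·536) = 0.006238 m·K/W
  R'_brass = ln(0.0552/0.0476)/(2πk) = 0.1481/(2π·114) = 2.068×10^-4 m·K/W
ΣR = 0.006238 + 2.068×10^-4 = 0.006445 m·K/W
Q' = ΔT/ΣR = (436 °C − 31.1 °C)/0.006445 = 62800 W/m

Q' = 62800 W/m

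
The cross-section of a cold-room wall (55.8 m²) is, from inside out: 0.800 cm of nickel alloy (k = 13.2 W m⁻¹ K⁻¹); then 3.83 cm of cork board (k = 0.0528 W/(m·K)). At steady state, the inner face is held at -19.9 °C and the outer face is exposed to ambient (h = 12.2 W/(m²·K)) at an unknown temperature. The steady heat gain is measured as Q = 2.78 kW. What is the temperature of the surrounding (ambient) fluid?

T_out = 20.4 °C

Sum the resistances:
  R_nickel alloy = L/(kA) = 0.00800/(13.2·55.8) = 1.086×10^-5 K/W
  R_cork board = L/(kA) = 0.0383/(0.0528·55.8) = 0.01300 K/W
  R_conv,out = 1/(hA) = 1/(12.2·55.8) = 0.001469 K/W
ΣR = 0.01448 K/W
ΔT = Q·ΣR = 2780 × 0.01448 = 40.25 K
Heat flows inward, so T_out = T_in + ΔT = -19.9 + 40.25 = 20.4 °C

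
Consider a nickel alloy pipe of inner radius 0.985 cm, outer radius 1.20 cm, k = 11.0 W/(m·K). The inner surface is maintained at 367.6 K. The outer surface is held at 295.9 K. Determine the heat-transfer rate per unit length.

Q' = 2πk·ΔT/ln(r₂/r₁) = 2π × 11.0 × 71.7 / ln(0.0120/0.00985) = 25100 W/m

Q' = 25.1 kW/m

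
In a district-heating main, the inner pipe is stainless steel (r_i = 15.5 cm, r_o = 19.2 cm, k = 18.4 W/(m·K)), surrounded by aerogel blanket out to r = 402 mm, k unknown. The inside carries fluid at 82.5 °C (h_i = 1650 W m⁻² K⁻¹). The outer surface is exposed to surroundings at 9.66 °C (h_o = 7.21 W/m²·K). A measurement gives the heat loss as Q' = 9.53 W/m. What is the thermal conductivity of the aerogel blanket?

k = 0.0155 W/m·K

ΣR = ΔT/Q' = |82.5 − 9.66|/9.53 = 7.643 m·K/W
Known resistances:
  R'_conv,in = 1/(2πr h) = 1/(2π·0.155·1650) = 6.223×10^-4 m·K/W
  R'_stainless steel = ln(0.192/0.155)/(2πk) = 0.2141/(2π·18.4) = 0.001852 m·K/W
  R'_conv,out = 1/(2πr h) = 1/(2π·0.402·7.21) = 0.05491 m·K/W
R_aerogel blanket = ΣR − ΣR_known = 7.643 − 0.05738 = 7.586 m·K/W
ln(r₂/r₁)/(2πk) = 7.586 ⇒ k = 0.7390/(2π·7.586) = 0.0155 W/m·K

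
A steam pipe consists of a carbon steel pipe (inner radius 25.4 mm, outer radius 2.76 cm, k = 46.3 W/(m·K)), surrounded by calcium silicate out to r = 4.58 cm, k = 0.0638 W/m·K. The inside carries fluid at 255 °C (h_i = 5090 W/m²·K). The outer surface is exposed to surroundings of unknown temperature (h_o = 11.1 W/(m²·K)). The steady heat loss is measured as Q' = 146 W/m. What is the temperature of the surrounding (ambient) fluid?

T_out = 24.6 °C

Series resistances:
  R'_conv,in = 1/(2πr h) = 1/(2π·0.0254·5090) = 0.001231 m·K/W
  R'_carbon steel = ln(0.0276/0.0254)/(2πk) = 0.08307/(2π·46.3) = 2.855×10^-4 m·K/W
  R'_calcium silicate = ln(0.0458/0.0276)/(2πk) = 0.5065/(2π·0.0638) = 1.263 m·K/W
  R'_conv,out = 1/(2πr h) = 1/(2π·0.0458·11.1) = 0.3131 m·K/W
ΣR = 1.578 m·K/W
ΔT = Q'·ΣR = 146 × 1.578 = 230.4 K
Heat flows outward, so T_out = T_in − ΔT = 255 − 230.4 = 24.6 °C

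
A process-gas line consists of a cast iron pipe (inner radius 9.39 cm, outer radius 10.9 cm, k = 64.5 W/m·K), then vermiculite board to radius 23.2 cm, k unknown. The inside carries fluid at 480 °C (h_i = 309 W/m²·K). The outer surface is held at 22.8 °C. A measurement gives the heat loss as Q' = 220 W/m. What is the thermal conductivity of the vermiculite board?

k = 0.0580 W/m·K

ΣR = ΔT/Q' = |480 − 22.8|/220 = 2.078 m·K/W
Known resistances:
  R'_conv,in = 1/(2πr h) = 1/(2π·0.0939·309) = 0.005485 m·K/W
  R'_cast iron = ln(0.109/0.0939)/(2πk) = 0.1491/(2π·64.5) = 3.680×10^-4 m·K/W
R_vermiculite board = ΣR − ΣR_known = 2.078 − 0.005853 = 2.072 m·K/W
ln(r₂/r₁)/(2πk) = 2.072 ⇒ k = 0.7554/(2π·2.072) = 0.0580 W/m·K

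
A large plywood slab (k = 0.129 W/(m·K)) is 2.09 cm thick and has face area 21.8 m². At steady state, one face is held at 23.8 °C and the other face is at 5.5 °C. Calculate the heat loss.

Q = kA·ΔT/L = 0.129 × 21.8 × |23.8 °C − 5.5 °C| / 0.0209 = 2460 W

Q = 2.46 kW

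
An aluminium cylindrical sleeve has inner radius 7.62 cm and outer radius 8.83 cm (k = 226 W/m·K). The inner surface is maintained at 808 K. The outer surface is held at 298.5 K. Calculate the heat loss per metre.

Q' = 4.91×10^6 W/m

Q' = 2πk·ΔT/ln(r₂/r₁) = 2π × 226 × 509.5 / ln(0.0883/0.0762) = 4.91×10^6 W/m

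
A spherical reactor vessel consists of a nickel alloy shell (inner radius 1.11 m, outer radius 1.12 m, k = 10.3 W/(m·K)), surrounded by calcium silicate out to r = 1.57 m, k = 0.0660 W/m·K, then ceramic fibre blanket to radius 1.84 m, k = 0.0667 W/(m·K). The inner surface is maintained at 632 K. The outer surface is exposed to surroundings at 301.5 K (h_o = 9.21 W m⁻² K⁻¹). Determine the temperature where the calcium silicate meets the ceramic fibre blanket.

Treat each layer as a resistance in series:
  R_nickel alloy = (1/1.11 − 1/1.12)/(4πk) = 0.008044/(4π·10.3) = 6.215×10^-5 K/W
  R_calcium silicate = (1/1.12 − 1/1.57)/(4πk) = 0.2559/(4π·0.0660) = 0.3086 K/W
  R_ceramic fibre blanket = (1/1.57 − 1/1.84)/(4πk) = 0.09346/(4π·0.0667) = 0.1115 K/W
  R_conv,out = 1/(4πr²h) = 1/(4π·1.84²·9.21) = 0.002552 K/W
ΣR = 6.215×10^-5 + 0.3086 + 0.1115 + 0.002552 = 0.4227 K/W
Q = ΔT/ΣR = (632 K − 301.5 K)/0.4227 = 781.9 W
From the inner boundary to the calcium silicate/ceramic fibre blanket interface, ΣR_partial = 0.3087 K/W.
T_interface = T_in − Q·ΣR_partial = 632 K − (781.9)(0.3087) = 391 K

T = 391 K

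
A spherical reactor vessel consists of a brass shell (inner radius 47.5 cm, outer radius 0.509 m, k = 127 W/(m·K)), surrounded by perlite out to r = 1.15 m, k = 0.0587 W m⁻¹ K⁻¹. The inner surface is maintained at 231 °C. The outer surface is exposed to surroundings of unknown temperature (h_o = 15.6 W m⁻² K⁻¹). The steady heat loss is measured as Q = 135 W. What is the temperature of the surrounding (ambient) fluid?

T_out = 30.1 °C

Series resistances:
  R_brass = (1/0.475 − 1/0.509)/(4πk) = 0.1406/(4π·127) = 8.812×10^-5 K/W
  R_perlite = (1/0.509 − 1/1.15)/(4πk) = 1.095/(4π·0.0587) = 1.485 K/W
  R_conv,out = 1/(4πr²h) = 1/(4π·1.15²·15.6) = 0.003857 K/W
ΣR = 1.488 K/W
ΔT = Q·ΣR = 135 × 1.488 = 200.9 K
Heat flows outward, so T_out = T_in − ΔT = 231 − 200.9 = 30.1 °C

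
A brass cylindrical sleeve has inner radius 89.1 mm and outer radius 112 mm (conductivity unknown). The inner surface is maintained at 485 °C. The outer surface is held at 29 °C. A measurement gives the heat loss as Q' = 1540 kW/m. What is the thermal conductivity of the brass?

ΣR = ΔT/Q' = |485 − 29|/1.54×10^6 = 2.961×10^-4 m·K/W
ln(r₂/r₁)/(2πk) = 2.961×10^-4 ⇒ k = 0.2287/(2π·2.961×10^-4) = 123 W/m·K

k = 123 W/m·K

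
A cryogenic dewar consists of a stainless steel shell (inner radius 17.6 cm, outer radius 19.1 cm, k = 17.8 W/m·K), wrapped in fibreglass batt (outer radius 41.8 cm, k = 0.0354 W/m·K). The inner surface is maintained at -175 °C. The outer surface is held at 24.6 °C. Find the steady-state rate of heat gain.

Series thermal resistances, inner to outer:
  R_stainless steel = (1/0.176 − 1/0.191)/(4πk) = 0.4462/(4π·17.8) = 0.001995 K/W
  R_fibreglass batt = (1/0.191 − 1/0.418)/(4πk) = 2.843/(4π·0.0354) = 6.392 K/W
ΣR = 0.001995 + 6.392 = 6.394 K/W
Q = ΔT/ΣR = (-175 °C − 24.6 °C)/6.394 = -31.2 W
(Negative Q ⇒ heat flows inward; heat gain = 31.2 W.)

Q = 31.2 W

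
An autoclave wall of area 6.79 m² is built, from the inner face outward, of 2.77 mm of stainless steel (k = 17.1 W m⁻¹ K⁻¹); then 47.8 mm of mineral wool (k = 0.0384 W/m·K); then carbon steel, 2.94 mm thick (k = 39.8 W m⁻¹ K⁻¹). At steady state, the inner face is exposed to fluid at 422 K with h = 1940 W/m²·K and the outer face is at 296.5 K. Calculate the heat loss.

Resistance network (inner→outer):
  R_conv,in = 1/(hA) = 1/(1940·6.79) = 7.592×10^-5 K/W
  R_stainless steel = L/(kA) = 0.00277/(17.1·6.79) = 2.386×10^-5 K/W
  R_mineral wool = L/(kA) = 0.0478/(0.0384·6.79) = 0.1833 K/W
  R_carbon steel = L/(kA) = 0.00294/(39.8·6.79) = 1.088×10^-5 K/W
ΣR = 7.592×10^-5 + 2.386×10^-5 + 0.1833 + 1.088×10^-5 = 0.1834 K/W
Q = ΔT/ΣR = (422 K − 296.5 K)/0.1834 = 684 W

Q = 684 W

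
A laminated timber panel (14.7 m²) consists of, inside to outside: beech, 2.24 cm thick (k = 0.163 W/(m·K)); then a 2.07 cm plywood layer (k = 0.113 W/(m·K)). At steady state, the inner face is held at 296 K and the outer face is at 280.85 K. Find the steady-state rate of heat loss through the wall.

Treat each layer as a resistance in series:
  R_beech = L/(kA) = 0.0224/(0.163·14.7) = 0.009349 K/W
  R_plywood = L/(kA) = 0.0207/(0.113·14.7) = 0.01246 K/W
ΣR = 0.009349 + 0.01246 = 0.02181 K/W
Q = ΔT/ΣR = (296 K − 280.85 K)/0.02181 = 695 W

Q = 695 W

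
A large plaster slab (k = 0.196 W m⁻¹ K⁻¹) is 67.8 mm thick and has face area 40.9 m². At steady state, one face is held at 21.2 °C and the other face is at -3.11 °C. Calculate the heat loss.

Q = 2870 W

Q = kA·ΔT/L = 0.196 × 40.9 × |21.2 °C − -3.11 °C| / 0.0678 = 2870 W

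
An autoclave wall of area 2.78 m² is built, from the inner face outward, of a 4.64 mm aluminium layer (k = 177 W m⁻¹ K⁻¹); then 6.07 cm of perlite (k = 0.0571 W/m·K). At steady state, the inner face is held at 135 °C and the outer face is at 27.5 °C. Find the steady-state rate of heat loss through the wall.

Resistance network (inner→outer):
  R_aluminium = L/(kA) = 0.00464/(177·2.78) = 9.430×10^-6 K/W
  R_perlite = L/(kA) = 0.0607/(0.0571·2.78) = 0.3824 K/W
ΣR = 9.430×10^-6 + 0.3824 = 0.3824 K/W
Q = ΔT/ΣR = (135 °C − 27.5 °C)/0.3824 = 281 W

Q = 281 W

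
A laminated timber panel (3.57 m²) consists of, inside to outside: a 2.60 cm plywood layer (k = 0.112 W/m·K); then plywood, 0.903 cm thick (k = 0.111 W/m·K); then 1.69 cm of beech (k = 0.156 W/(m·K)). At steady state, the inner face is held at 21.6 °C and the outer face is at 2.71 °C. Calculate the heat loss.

Resistance network (inner→outer):
  R_plywood = L/(kA) = 0.0260/(0.112·3.57) = 0.06503 K/W
  R_plywood = L/(kA) = 0.00903/(0.111·3.57) = 0.02279 K/W
  R_beech = L/(kA) = 0.0169/(0.156·3.57) = 0.03035 K/W
ΣR = 0.06503 + 0.02279 + 0.03035 = 0.1182 K/W
Q = ΔT/ΣR = (21.6 °C − 2.71 °C)/0.1182 = 160 W

Q = 160 W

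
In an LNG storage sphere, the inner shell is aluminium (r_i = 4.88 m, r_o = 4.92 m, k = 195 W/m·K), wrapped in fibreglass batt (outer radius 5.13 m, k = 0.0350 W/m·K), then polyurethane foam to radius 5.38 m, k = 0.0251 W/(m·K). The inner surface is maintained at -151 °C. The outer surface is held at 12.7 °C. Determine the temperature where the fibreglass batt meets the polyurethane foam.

T = -86.0 °C

Series thermal resistances, inner to outer:
  R_aluminium = (1/4.88 − 1/4.92)/(4πk) = 0.001666/(4π·195) = 6.799×10^-7 K/W
  R_fibreglass batt = (1/4.92 − 1/5.13)/(4πk) = 0.008320/(4π·0.0350) = 0.01892 K/W
  R_polyurethane foam = (1/5.13 − 1/5.38)/(4πk) = 0.009058/(4π·0.0251) = 0.02872 K/W
ΣR = 6.799×10^-7 + 0.01892 + 0.02872 = 0.04764 K/W
Q = ΔT/ΣR = (-151 °C − 12.7 °C)/0.04764 = -3436 W
From the inner boundary to the fibreglass batt/polyurethane foam interface, ΣR_partial = 0.01892 K/W.
T_interface = T_in − Q·ΣR_partial = -151 °C − (-3436)(0.01892) = -86.0 °C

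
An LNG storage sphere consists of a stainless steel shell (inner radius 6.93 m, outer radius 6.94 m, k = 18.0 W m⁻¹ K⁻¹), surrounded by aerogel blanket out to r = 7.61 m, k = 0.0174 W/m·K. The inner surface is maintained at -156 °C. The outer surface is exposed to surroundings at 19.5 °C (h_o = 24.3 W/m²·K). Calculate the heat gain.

Q = 3.02 kW

Resistance network (inner→outer):
  R_stainless steel = (1/6.93 − 1/6.94)/(4πk) = 2.079×10^-4/(4π·18.0) = 9.192×10^-7 K/W
  R_aerogel blanket = (1/6.94 − 1/7.61)/(4πk) = 0.01269/(4π·0.0174) = 0.05802 K/W
  R_conv,out = 1/(4πr²h) = 1/(4π·7.61²·24.3) = 5.655×10^-5 K/W
ΣR = 9.192×10^-7 + 0.05802 + 5.655×10^-5 = 0.05808 K/W
Q = ΔT/ΣR = (-156 °C − 19.5 °C)/0.05808 = -3020 W
(Negative Q ⇒ heat flows inward; heat gain = 3020 W.)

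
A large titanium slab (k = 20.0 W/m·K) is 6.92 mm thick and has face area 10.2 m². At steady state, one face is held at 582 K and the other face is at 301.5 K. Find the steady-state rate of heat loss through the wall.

Q = kA·ΔT/L = 20.0 × 10.2 × |582 K − 301.5 K| / 0.00692 = 8.27×10^6 W

Q = 8270 kW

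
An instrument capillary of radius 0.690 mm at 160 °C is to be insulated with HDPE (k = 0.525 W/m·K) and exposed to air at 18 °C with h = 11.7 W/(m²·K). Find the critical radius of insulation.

For a cylinder, r_cr = k_ins/h = 0.525/11.7 = 0.0449 m = 4.49 cm

r_cr = 4.49 cm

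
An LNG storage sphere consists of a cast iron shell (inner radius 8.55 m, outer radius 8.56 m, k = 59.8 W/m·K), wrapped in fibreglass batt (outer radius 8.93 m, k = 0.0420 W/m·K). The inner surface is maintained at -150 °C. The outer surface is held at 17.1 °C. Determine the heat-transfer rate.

Q = 18200 W

Resistance network (inner→outer):
  R_cast iron = (1/8.55 − 1/8.56)/(4πk) = 1.366×10^-4/(4π·59.8) = 1.818×10^-7 K/W
  R_fibreglass batt = (1/8.56 − 1/8.93)/(4πk) = 0.004840/(4π·0.0420) = 0.009171 K/W
ΣR = 1.818×10^-7 + 0.009171 = 0.009171 K/W
Q = ΔT/ΣR = (-150 °C − 17.1 °C)/0.009171 = -18200 W
(Negative Q ⇒ heat flows inward; heat gain = 18200 W.)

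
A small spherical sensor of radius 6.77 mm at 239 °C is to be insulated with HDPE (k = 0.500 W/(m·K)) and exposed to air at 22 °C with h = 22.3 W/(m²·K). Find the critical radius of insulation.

r_cr = 4.48 cm

For a sphere, r_cr = 2k_ins/h = 2·0.500/22.3 = 0.0448 m = 4.48 cm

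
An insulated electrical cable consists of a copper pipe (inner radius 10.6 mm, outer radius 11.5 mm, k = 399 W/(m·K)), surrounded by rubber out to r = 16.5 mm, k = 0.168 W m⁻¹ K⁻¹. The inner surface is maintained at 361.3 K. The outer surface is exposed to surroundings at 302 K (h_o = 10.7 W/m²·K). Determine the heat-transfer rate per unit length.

Q' = 47.7 W/m

Resistance network (inner→outer):
  R'_copper = ln(0.0115/0.0106)/(2πk) = 0.08149/(2π·399) = 3.251×10^-5 m·K/W
  R'_rubber = ln(0.0165/0.0115)/(2πk) = 0.3610/(2π·0.168) = 0.3420 m·K/W
  R'_conv,out = 1/(2πr h) = 1/(2π·0.0165·10.7) = 0.9015 m·K/W
ΣR = 3.251×10^-5 + 0.3420 + 0.9015 = 1.244 m·K/W
Q' = ΔT/ΣR = (361.3 K − 302 K)/1.244 = 47.7 W/m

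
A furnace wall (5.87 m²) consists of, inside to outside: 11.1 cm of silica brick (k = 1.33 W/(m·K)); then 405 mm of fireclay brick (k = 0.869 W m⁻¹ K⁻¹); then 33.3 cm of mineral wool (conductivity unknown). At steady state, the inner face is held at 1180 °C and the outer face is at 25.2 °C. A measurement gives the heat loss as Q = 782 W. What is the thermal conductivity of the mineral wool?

k = 0.0410 W/m·K

ΣR = ΔT/Q = |1180 − 25.2|/782 = 1.477 K/W
Known resistances:
  R_silica brick = L/(kA) = 0.111/(1.33·5.87) = 0.01422 K/W
  R_fireclay brick = L/(kA) = 0.405/(0.869·5.87) = 0.07940 K/W
R_mineral wool = ΣR − ΣR_known = 1.477 − 0.09362 = 1.383 K/W
L/(kA) = 1.383 ⇒ k = 0.333/(1.383·5.87) = 0.0410 W/m·K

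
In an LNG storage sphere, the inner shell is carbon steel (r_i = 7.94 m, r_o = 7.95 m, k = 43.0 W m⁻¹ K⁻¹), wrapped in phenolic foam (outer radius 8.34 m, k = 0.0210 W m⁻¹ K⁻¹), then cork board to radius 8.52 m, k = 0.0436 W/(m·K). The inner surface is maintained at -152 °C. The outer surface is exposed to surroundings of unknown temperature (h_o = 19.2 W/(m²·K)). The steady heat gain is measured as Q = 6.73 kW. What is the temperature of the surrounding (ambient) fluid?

T_out = 29.5 °C

Sum the resistances:
  R_carbon steel = (1/7.94 − 1/7.95)/(4πk) = 1.584×10^-4/(4π·43.0) = 2.932×10^-7 K/W
  R_phenolic foam = (1/7.95 − 1/8.34)/(4πk) = 0.005882/(4π·0.0210) = 0.02229 K/W
  R_cork board = (1/8.34 − 1/8.52)/(4πk) = 0.002533/(4π·0.0436) = 0.004623 K/W
  R_conv,out = 1/(4πr²h) = 1/(4π·8.52²·19.2) = 5.710×10^-5 K/W
ΣR = 0.02697 K/W
ΔT = Q·ΣR = 6730 × 0.02697 = 181.5 K
Heat flows inward, so T_out = T_in + ΔT = -152 + 181.5 = 29.5 °C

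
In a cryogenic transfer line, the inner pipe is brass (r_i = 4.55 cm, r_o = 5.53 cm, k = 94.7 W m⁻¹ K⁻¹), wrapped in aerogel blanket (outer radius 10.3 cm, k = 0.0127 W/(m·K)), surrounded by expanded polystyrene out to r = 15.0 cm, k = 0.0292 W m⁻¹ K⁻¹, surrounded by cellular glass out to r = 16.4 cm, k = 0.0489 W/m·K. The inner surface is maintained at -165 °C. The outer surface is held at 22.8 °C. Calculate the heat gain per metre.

Series thermal resistances, inner to outer:
  R'_brass = ln(0.0553/0.0455)/(2πk) = 0.1951/(2π·94.7) = 3.278×10^-4 m·K/W
  R'_aerogel blanket = ln(0.103/0.0553)/(2πk) = 0.6220/(2π·0.0127) = 7.794 m·K/W
  R'_expanded polystyrene = ln(0.150/0.103)/(2πk) = 0.3759/(2π·0.0292) = 2.049 m·K/W
  R'_cellular glass = ln(0.164/0.150)/(2πk) = 0.08923/(2π·0.0489) = 0.2904 m·K/W
ΣR = 3.278×10^-4 + 7.794 + 2.049 + 0.2904 = 10.13 m·K/W
Q' = ΔT/ΣR = (-165 °C − 22.8 °C)/10.13 = -18.5 W/m
(Negative Q' ⇒ heat flows inward; heat gain = 18.5 W/m.)

Q' = 18.5 W/m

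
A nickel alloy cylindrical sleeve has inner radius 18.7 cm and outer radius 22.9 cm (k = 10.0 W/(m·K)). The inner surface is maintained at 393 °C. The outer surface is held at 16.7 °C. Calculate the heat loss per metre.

Q' = 2πk·ΔT/ln(r₂/r₁) = 2π × 10.0 × 376.3 / ln(0.229/0.187) = 1.17×10^5 W/m

Q' = 117 kW/m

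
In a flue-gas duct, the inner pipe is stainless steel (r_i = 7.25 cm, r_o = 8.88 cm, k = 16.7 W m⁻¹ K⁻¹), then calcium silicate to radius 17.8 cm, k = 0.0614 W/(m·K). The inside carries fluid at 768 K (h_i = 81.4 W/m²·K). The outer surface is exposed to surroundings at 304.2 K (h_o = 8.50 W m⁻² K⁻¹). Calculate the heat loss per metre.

Treat each layer as a resistance in series:
  R'_conv,in = 1/(2πr h) = 1/(2π·0.0725·81.4) = 0.02697 m·K/W
  R'_stainless steel = ln(0.0888/0.0725)/(2πk) = 0.2028/(2π·16.7) = 0.001933 m·K/W
  R'_calcium silicate = ln(0.178/0.0888)/(2πk) = 0.6954/(2π·0.0614) = 1.803 m·K/W
  R'_conv,out = 1/(2πr h) = 1/(2π·0.178·8.50) = 0.1052 m·K/W
ΣR = 0.02697 + 0.001933 + 1.803 + 0.1052 = 1.937 m·K/W
Q' = ΔT/ΣR = (768 K − 304.2 K)/1.937 = 239 W/m

Q' = 239 W/m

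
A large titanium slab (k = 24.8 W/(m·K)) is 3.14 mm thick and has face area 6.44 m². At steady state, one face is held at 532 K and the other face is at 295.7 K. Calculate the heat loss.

Q = kA·ΔT/L = 24.8 × 6.44 × |532 K − 295.7 K| / 0.00314 = 1.20×10^7 W

Q = 12000 kW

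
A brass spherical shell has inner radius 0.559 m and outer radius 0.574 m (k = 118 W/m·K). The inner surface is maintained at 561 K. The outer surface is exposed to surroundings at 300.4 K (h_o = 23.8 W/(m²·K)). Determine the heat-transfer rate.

Q = 25600 W

Resistance network (inner→outer):
  R_brass = (1/0.559 − 1/0.574)/(4πk) = 0.04675/(4π·118) = 3.153×10^-5 K/W
  R_conv,out = 1/(4πr²h) = 1/(4π·0.574²·23.8) = 0.01015 K/W
ΣR = 3.153×10^-5 + 0.01015 = 0.01018 K/W
Q = ΔT/ΣR = (561 K − 300.4 K)/0.01018 = 25600 W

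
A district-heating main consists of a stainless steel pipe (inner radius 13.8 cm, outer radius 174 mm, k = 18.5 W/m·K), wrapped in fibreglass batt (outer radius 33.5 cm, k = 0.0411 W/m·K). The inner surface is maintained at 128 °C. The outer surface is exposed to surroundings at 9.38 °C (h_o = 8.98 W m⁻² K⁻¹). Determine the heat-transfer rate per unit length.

Q' = 45.8 W/m

Series thermal resistances, inner to outer:
  R'_stainless steel = ln(0.174/0.138)/(2πk) = 0.2318/(2π·18.5) = 0.001994 m·K/W
  R'_fibreglass batt = ln(0.335/0.174)/(2πk) = 0.6551/(2π·0.0411) = 2.537 m·K/W
  R'_conv,out = 1/(2πr h) = 1/(2π·0.335·8.98) = 0.05291 m·K/W
ΣR = 0.001994 + 2.537 + 0.05291 = 2.592 m·K/W
Q' = ΔT/ΣR = (128 °C − 9.38 °C)/2.592 = 45.8 W/m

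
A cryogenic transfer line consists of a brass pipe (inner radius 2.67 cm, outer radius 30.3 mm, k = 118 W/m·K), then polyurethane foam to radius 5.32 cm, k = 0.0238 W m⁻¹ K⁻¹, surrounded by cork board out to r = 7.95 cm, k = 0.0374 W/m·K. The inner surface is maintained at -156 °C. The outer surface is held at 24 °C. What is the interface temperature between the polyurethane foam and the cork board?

T = -32.2 °C

Resistance network (inner→outer):
  R'_brass = ln(0.0303/0.0267)/(2πk) = 0.1265/(2π·118) = 1.706×10^-4 m·K/W
  R'_polyurethane foam = ln(0.0532/0.0303)/(2πk) = 0.5629/(2π·0.0238) = 3.764 m·K/W
  R'_cork board = ln(0.0795/0.0532)/(2πk) = 0.4017/(2π·0.0374) = 1.709 m·K/W
ΣR = 1.706×10^-4 + 3.764 + 1.709 = 5.473 m·K/W
Q' = ΔT/ΣR = (-156 °C − 24 °C)/5.473 = -32.89 W/m
From the inner boundary to the polyurethane foam/cork board interface, ΣR_partial = 3.764 m·K/W.
T_interface = T_in − Q'·ΣR_partial = -156 °C − (-32.89)(3.764) = -32.2 °C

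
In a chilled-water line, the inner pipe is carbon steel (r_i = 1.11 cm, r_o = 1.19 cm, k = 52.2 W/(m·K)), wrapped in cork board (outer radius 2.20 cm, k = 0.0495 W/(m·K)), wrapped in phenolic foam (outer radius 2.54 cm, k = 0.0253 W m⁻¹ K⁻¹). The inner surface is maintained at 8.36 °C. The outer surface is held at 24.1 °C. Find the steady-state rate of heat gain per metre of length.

Q' = 5.47 W/m

Resistance network (inner→outer):
  R'_carbon steel = ln(0.0119/0.0111)/(2πk) = 0.06959/(2π·52.2) = 2.122×10^-4 m·K/W
  R'_cork board = ln(0.0220/0.0119)/(2πk) = 0.6145/(2π·0.0495) = 1.976 m·K/W
  R'_phenolic foam = ln(0.0254/0.0220)/(2πk) = 0.1437/(2π·0.0253) = 0.9040 m·K/W
ΣR = 2.122×10^-4 + 1.976 + 0.9040 = 2.880 m·K/W
Q' = ΔT/ΣR = (8.36 °C − 24.1 °C)/2.880 = -5.47 W/m
(Negative Q' ⇒ heat flows inward; heat gain = 5.47 W/m.)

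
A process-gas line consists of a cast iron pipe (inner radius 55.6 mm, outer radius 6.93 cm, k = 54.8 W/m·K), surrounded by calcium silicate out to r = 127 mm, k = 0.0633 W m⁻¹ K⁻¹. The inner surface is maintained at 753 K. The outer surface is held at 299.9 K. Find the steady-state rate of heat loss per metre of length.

Resistance network (inner→outer):
  R'_cast iron = ln(0.0693/0.0556)/(2πk) = 0.2203/(2π·54.8) = 6.397×10^-4 m·K/W
  R'_calcium silicate = ln(0.127/0.0693)/(2πk) = 0.6057/(2π·0.0633) = 1.523 m·K/W
ΣR = 6.397×10^-4 + 1.523 = 1.524 m·K/W
Q' = ΔT/ΣR = (753 K − 299.9 K)/1.524 = 297 W/m

Q' = 297 W/m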